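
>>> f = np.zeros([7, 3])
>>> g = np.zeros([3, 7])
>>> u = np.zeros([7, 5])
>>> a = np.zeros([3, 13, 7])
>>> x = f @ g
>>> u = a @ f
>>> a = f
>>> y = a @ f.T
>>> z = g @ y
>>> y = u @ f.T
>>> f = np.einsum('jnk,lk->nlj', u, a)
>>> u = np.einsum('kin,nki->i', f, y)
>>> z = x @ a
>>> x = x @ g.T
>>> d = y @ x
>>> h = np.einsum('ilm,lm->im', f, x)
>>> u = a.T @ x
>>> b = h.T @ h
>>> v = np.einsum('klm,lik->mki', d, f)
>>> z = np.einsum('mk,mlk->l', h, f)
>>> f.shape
(13, 7, 3)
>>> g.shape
(3, 7)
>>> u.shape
(3, 3)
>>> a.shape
(7, 3)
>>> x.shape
(7, 3)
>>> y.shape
(3, 13, 7)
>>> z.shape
(7,)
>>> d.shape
(3, 13, 3)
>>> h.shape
(13, 3)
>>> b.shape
(3, 3)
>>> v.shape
(3, 3, 7)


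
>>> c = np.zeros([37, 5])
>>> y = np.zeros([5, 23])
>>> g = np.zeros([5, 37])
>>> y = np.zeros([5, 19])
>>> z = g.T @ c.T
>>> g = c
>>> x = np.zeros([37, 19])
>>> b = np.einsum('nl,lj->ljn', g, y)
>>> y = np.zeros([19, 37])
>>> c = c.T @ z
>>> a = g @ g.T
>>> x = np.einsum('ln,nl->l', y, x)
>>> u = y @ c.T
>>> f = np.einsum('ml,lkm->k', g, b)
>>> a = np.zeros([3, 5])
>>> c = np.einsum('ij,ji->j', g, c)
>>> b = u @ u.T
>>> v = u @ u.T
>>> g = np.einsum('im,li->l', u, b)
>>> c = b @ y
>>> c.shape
(19, 37)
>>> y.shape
(19, 37)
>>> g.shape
(19,)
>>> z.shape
(37, 37)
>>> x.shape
(19,)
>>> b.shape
(19, 19)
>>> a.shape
(3, 5)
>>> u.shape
(19, 5)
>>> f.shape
(19,)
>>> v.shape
(19, 19)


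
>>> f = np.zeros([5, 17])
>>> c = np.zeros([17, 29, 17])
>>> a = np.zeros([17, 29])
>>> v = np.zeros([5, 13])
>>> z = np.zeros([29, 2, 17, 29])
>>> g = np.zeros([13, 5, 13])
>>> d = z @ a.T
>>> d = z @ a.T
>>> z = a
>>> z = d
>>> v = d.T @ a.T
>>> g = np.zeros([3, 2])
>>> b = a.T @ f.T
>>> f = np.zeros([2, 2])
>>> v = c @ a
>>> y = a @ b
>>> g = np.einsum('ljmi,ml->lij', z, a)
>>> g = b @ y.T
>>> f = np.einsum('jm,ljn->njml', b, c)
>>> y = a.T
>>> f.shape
(17, 29, 5, 17)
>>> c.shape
(17, 29, 17)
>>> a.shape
(17, 29)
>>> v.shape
(17, 29, 29)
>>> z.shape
(29, 2, 17, 17)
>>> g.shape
(29, 17)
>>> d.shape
(29, 2, 17, 17)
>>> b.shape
(29, 5)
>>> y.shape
(29, 17)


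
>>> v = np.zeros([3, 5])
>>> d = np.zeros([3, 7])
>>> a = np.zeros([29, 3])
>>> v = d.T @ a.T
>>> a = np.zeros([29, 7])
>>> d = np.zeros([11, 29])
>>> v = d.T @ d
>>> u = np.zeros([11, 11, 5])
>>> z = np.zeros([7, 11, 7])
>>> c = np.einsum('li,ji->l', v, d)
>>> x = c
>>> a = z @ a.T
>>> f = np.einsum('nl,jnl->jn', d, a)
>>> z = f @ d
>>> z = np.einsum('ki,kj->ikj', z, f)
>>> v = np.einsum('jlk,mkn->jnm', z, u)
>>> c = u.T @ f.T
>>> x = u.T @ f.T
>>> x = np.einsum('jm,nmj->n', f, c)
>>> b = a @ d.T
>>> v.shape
(29, 5, 11)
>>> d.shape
(11, 29)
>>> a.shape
(7, 11, 29)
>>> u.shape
(11, 11, 5)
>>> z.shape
(29, 7, 11)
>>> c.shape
(5, 11, 7)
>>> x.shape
(5,)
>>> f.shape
(7, 11)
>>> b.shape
(7, 11, 11)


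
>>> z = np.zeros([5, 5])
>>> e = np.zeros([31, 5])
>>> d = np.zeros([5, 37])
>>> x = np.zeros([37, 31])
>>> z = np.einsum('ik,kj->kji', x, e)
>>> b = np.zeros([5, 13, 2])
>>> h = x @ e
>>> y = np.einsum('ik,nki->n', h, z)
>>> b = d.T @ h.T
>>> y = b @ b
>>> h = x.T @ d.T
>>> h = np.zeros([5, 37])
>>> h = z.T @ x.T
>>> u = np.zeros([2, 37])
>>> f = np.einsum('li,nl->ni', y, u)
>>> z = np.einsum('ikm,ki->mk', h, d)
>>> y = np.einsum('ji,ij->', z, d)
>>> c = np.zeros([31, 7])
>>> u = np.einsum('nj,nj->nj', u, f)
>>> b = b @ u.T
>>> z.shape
(37, 5)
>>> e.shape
(31, 5)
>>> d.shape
(5, 37)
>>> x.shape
(37, 31)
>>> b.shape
(37, 2)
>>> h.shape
(37, 5, 37)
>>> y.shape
()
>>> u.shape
(2, 37)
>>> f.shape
(2, 37)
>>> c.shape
(31, 7)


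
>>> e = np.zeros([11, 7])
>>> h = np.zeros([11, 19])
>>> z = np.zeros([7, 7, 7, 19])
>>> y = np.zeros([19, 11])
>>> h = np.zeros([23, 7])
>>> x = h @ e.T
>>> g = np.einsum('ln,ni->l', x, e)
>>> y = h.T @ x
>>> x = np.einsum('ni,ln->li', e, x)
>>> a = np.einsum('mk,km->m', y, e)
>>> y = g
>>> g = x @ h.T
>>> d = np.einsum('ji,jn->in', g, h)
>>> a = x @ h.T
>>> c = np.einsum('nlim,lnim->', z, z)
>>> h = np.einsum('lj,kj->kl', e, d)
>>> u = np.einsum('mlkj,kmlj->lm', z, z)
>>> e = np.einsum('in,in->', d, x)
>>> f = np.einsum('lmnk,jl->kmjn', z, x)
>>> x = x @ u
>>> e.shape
()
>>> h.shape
(23, 11)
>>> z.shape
(7, 7, 7, 19)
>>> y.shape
(23,)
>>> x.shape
(23, 7)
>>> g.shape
(23, 23)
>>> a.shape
(23, 23)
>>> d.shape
(23, 7)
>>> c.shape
()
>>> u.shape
(7, 7)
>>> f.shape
(19, 7, 23, 7)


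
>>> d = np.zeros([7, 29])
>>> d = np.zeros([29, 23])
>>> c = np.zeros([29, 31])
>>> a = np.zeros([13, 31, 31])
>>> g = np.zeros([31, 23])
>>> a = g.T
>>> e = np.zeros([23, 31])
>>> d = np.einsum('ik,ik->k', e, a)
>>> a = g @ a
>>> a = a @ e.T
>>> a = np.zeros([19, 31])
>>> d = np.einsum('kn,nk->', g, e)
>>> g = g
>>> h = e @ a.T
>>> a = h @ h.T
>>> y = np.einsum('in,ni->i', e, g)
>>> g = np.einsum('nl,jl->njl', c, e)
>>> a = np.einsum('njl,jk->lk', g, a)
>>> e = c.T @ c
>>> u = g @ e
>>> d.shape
()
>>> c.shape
(29, 31)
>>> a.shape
(31, 23)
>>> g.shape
(29, 23, 31)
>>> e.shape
(31, 31)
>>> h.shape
(23, 19)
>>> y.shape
(23,)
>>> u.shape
(29, 23, 31)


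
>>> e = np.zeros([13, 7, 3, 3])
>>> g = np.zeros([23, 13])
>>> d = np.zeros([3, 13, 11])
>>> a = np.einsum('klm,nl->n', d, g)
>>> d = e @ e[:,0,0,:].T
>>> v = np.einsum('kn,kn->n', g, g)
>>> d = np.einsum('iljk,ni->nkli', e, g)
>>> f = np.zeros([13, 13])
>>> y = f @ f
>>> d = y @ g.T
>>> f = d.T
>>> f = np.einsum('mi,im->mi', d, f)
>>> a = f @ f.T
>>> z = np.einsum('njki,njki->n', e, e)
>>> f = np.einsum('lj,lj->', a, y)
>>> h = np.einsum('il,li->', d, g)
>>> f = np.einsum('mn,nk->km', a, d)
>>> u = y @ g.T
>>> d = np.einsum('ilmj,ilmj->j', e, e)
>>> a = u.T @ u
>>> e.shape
(13, 7, 3, 3)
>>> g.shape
(23, 13)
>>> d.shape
(3,)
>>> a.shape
(23, 23)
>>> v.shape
(13,)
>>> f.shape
(23, 13)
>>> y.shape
(13, 13)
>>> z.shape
(13,)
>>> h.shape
()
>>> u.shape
(13, 23)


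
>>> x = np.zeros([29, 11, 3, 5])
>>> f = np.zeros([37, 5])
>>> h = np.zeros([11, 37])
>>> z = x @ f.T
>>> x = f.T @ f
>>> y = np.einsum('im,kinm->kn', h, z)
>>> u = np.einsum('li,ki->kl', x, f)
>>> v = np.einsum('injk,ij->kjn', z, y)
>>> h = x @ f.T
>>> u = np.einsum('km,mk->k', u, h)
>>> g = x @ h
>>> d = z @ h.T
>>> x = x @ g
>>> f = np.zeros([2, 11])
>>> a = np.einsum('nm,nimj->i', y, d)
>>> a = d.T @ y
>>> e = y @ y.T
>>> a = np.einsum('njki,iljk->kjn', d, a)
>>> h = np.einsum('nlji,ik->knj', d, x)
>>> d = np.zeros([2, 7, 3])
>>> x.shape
(5, 37)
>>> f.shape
(2, 11)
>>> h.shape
(37, 29, 3)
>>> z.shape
(29, 11, 3, 37)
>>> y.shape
(29, 3)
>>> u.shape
(37,)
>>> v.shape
(37, 3, 11)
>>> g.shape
(5, 37)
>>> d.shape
(2, 7, 3)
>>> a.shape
(3, 11, 29)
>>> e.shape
(29, 29)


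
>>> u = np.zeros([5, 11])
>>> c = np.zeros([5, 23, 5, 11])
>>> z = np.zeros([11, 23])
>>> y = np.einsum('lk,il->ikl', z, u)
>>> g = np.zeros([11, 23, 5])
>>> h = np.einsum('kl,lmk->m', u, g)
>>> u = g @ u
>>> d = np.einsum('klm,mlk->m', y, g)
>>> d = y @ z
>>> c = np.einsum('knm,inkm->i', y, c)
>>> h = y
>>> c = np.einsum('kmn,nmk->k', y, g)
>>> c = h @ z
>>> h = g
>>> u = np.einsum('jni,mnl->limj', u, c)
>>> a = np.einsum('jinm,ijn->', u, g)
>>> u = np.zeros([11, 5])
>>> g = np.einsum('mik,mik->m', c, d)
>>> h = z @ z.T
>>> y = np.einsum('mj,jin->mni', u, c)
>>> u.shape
(11, 5)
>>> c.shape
(5, 23, 23)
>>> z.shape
(11, 23)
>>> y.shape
(11, 23, 23)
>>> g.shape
(5,)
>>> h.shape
(11, 11)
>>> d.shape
(5, 23, 23)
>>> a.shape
()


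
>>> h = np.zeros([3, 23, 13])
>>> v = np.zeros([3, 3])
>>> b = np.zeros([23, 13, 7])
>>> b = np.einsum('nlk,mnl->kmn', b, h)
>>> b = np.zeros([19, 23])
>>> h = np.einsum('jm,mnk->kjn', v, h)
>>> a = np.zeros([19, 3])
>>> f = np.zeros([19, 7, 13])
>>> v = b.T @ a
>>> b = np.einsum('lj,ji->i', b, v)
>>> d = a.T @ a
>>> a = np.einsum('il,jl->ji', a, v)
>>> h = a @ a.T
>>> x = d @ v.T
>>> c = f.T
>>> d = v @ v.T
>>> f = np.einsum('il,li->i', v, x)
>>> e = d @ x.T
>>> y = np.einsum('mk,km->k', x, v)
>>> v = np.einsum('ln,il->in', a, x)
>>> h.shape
(23, 23)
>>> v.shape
(3, 19)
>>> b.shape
(3,)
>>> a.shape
(23, 19)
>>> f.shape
(23,)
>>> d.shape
(23, 23)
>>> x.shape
(3, 23)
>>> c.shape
(13, 7, 19)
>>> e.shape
(23, 3)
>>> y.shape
(23,)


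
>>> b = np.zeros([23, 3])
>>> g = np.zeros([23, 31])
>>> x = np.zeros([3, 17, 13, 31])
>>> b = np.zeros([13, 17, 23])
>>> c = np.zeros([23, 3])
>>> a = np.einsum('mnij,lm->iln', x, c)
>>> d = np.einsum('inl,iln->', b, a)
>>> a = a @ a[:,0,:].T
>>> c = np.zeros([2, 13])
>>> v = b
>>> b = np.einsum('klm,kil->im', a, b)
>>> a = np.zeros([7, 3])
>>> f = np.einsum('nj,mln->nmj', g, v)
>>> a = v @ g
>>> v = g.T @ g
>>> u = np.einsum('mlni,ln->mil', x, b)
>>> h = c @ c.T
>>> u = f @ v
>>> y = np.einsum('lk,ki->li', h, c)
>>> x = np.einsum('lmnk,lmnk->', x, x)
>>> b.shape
(17, 13)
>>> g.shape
(23, 31)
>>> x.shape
()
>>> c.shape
(2, 13)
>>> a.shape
(13, 17, 31)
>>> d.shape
()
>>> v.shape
(31, 31)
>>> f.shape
(23, 13, 31)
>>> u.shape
(23, 13, 31)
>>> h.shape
(2, 2)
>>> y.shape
(2, 13)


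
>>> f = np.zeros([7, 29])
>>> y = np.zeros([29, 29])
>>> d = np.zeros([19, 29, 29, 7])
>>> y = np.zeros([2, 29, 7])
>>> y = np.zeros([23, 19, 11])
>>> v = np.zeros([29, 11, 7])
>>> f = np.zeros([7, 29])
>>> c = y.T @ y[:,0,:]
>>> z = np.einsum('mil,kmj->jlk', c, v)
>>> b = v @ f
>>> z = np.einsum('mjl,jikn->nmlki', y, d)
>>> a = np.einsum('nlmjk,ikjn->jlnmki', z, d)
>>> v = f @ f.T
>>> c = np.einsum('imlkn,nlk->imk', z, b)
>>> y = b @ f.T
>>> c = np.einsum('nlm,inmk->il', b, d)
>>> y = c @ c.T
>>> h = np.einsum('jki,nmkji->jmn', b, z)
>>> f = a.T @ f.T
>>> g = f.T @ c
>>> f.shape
(19, 29, 11, 7, 23, 7)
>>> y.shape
(19, 19)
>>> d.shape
(19, 29, 29, 7)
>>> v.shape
(7, 7)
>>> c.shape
(19, 11)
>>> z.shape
(7, 23, 11, 29, 29)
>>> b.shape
(29, 11, 29)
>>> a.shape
(29, 23, 7, 11, 29, 19)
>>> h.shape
(29, 23, 7)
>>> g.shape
(7, 23, 7, 11, 29, 11)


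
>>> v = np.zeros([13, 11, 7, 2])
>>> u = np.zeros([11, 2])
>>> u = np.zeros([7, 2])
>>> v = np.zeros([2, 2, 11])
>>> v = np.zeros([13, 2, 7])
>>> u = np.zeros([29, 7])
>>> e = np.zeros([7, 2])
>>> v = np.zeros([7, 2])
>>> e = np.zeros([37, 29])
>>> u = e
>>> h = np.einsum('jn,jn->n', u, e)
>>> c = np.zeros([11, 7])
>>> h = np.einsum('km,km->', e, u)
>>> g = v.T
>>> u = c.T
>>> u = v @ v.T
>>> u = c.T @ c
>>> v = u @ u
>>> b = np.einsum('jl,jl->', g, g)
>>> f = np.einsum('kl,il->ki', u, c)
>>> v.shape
(7, 7)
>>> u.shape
(7, 7)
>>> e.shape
(37, 29)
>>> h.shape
()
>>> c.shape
(11, 7)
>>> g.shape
(2, 7)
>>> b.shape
()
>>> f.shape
(7, 11)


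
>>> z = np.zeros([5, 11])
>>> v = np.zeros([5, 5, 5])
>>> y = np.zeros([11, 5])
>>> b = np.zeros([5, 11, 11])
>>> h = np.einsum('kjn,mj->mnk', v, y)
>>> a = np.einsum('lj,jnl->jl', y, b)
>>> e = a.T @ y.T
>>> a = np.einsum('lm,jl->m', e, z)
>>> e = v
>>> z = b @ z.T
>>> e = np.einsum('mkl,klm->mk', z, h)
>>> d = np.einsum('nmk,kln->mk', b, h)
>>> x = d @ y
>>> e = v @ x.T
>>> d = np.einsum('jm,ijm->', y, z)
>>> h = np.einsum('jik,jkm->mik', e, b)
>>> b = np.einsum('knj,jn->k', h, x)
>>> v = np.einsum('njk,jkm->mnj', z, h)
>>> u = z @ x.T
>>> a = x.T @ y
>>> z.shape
(5, 11, 5)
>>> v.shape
(11, 5, 11)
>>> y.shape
(11, 5)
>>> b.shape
(11,)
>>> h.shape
(11, 5, 11)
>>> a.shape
(5, 5)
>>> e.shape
(5, 5, 11)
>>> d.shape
()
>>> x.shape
(11, 5)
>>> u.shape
(5, 11, 11)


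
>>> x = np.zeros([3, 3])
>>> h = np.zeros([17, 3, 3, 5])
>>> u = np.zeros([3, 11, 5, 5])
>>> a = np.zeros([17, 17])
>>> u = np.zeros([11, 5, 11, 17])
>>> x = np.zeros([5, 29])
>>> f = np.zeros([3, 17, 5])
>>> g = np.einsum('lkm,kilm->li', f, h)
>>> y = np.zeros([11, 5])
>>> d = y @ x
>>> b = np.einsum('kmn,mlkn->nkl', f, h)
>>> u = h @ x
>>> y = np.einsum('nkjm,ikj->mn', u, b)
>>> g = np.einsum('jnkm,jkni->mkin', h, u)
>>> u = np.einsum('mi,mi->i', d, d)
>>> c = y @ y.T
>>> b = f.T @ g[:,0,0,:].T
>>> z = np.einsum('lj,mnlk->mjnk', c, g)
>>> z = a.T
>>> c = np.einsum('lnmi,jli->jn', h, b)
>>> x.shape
(5, 29)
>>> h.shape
(17, 3, 3, 5)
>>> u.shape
(29,)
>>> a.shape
(17, 17)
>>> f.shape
(3, 17, 5)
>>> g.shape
(5, 3, 29, 3)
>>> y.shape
(29, 17)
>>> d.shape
(11, 29)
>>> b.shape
(5, 17, 5)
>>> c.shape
(5, 3)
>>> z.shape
(17, 17)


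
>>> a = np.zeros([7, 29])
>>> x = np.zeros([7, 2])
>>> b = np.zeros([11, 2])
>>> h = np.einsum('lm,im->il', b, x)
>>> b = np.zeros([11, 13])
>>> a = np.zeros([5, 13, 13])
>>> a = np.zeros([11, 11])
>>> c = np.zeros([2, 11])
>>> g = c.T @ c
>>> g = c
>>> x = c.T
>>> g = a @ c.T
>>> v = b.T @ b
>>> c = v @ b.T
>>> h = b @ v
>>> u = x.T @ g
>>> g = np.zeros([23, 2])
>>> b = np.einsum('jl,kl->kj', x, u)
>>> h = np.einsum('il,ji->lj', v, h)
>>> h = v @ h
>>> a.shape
(11, 11)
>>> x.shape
(11, 2)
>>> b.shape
(2, 11)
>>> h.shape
(13, 11)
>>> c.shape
(13, 11)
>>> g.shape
(23, 2)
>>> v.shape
(13, 13)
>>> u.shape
(2, 2)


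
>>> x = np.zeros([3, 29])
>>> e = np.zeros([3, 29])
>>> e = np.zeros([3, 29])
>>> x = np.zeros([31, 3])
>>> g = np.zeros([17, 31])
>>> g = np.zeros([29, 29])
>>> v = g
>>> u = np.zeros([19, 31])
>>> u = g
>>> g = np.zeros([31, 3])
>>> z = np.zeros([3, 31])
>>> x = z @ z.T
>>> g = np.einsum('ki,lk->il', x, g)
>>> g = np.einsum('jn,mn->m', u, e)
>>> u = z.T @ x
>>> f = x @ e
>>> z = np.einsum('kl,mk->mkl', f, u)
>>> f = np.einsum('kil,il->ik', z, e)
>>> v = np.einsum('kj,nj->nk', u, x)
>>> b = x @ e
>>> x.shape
(3, 3)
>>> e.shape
(3, 29)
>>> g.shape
(3,)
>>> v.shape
(3, 31)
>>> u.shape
(31, 3)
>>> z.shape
(31, 3, 29)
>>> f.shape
(3, 31)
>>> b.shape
(3, 29)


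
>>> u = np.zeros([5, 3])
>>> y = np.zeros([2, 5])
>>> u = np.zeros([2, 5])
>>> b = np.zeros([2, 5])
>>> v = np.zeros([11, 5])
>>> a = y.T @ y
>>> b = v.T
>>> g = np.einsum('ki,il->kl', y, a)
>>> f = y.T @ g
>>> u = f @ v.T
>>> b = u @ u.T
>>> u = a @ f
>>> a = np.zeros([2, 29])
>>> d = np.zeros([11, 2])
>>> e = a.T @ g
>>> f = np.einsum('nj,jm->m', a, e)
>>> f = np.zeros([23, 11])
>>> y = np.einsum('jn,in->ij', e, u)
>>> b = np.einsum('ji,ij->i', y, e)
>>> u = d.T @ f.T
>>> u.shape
(2, 23)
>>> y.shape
(5, 29)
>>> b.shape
(29,)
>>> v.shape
(11, 5)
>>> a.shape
(2, 29)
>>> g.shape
(2, 5)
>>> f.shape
(23, 11)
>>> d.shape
(11, 2)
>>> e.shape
(29, 5)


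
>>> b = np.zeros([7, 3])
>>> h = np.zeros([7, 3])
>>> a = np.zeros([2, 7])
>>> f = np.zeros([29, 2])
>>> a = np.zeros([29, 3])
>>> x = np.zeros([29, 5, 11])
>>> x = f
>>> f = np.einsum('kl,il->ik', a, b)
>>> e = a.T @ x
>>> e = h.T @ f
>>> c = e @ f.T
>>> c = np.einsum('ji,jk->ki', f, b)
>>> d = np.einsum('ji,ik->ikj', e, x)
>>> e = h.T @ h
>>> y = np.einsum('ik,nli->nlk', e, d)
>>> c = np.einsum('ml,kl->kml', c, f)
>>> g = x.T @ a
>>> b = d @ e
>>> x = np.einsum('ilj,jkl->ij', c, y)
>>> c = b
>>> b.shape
(29, 2, 3)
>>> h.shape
(7, 3)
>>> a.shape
(29, 3)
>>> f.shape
(7, 29)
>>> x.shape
(7, 29)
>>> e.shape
(3, 3)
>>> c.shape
(29, 2, 3)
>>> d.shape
(29, 2, 3)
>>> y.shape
(29, 2, 3)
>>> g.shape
(2, 3)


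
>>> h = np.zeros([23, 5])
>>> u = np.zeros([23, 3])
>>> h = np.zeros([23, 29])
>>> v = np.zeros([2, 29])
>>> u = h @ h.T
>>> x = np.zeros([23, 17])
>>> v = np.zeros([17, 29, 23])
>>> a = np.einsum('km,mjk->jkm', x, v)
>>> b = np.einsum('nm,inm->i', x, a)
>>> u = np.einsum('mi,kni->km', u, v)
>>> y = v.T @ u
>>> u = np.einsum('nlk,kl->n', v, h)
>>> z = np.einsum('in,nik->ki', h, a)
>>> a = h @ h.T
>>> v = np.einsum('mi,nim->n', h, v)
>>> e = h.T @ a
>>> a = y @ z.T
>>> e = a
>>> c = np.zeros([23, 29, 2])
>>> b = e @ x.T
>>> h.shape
(23, 29)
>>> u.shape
(17,)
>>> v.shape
(17,)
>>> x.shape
(23, 17)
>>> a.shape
(23, 29, 17)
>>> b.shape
(23, 29, 23)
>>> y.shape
(23, 29, 23)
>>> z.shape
(17, 23)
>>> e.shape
(23, 29, 17)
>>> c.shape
(23, 29, 2)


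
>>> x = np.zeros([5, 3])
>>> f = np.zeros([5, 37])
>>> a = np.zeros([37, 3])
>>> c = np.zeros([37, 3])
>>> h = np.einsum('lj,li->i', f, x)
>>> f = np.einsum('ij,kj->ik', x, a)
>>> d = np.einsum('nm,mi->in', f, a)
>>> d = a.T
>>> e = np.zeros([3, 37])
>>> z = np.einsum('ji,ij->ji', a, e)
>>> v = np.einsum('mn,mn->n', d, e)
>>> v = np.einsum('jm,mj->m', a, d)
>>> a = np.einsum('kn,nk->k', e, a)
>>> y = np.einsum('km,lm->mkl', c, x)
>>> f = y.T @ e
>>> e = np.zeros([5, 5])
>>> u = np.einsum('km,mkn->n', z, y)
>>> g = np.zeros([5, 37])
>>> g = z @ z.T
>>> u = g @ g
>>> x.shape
(5, 3)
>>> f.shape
(5, 37, 37)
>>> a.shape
(3,)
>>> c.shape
(37, 3)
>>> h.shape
(3,)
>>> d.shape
(3, 37)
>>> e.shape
(5, 5)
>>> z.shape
(37, 3)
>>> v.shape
(3,)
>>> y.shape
(3, 37, 5)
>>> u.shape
(37, 37)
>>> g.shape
(37, 37)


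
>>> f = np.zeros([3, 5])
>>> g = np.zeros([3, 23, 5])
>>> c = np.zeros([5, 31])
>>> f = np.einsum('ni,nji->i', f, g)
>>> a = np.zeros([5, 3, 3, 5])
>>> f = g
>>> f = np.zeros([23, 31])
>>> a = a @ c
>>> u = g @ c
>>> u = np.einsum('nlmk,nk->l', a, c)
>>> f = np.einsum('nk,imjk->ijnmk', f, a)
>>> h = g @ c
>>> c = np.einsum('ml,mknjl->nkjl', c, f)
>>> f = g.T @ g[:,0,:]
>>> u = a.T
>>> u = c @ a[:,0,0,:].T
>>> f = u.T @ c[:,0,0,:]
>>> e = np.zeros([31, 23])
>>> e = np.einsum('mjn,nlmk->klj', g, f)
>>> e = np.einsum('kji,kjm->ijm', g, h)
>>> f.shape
(5, 3, 3, 31)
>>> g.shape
(3, 23, 5)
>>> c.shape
(23, 3, 3, 31)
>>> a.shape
(5, 3, 3, 31)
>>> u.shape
(23, 3, 3, 5)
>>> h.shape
(3, 23, 31)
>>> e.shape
(5, 23, 31)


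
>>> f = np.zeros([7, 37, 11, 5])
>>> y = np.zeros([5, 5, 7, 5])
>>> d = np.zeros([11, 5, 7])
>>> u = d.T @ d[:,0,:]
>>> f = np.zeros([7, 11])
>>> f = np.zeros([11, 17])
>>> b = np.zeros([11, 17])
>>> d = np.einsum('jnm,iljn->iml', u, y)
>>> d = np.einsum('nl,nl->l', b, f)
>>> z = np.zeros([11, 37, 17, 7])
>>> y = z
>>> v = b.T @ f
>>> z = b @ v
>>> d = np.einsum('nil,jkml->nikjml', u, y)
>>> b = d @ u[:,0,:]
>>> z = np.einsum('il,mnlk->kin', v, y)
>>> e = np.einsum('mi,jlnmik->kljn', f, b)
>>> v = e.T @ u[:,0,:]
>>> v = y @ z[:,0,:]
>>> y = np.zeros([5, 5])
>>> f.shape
(11, 17)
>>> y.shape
(5, 5)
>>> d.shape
(7, 5, 37, 11, 17, 7)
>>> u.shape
(7, 5, 7)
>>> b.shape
(7, 5, 37, 11, 17, 7)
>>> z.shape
(7, 17, 37)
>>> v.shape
(11, 37, 17, 37)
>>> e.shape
(7, 5, 7, 37)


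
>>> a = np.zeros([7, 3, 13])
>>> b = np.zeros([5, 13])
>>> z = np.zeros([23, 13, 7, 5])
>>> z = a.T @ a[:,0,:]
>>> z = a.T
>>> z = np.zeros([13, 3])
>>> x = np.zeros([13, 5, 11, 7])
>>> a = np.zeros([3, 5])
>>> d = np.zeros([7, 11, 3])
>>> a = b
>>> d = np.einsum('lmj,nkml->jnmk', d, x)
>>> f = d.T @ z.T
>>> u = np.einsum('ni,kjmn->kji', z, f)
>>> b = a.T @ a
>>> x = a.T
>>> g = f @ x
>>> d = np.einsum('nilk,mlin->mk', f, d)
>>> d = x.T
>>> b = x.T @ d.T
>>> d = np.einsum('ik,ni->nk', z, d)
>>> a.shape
(5, 13)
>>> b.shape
(5, 5)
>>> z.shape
(13, 3)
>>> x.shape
(13, 5)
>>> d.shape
(5, 3)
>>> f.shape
(5, 11, 13, 13)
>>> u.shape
(5, 11, 3)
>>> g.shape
(5, 11, 13, 5)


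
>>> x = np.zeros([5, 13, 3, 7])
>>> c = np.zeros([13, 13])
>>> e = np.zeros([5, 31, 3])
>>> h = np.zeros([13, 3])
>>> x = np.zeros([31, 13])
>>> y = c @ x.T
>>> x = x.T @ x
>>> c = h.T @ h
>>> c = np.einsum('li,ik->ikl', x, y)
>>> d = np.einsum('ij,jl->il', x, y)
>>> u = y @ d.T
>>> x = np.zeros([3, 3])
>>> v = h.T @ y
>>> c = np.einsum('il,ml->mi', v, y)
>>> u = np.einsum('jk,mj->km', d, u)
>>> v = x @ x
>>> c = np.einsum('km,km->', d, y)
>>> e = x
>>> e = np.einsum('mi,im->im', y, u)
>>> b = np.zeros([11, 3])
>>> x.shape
(3, 3)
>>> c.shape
()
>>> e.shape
(31, 13)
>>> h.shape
(13, 3)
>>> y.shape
(13, 31)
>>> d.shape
(13, 31)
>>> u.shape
(31, 13)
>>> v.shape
(3, 3)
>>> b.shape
(11, 3)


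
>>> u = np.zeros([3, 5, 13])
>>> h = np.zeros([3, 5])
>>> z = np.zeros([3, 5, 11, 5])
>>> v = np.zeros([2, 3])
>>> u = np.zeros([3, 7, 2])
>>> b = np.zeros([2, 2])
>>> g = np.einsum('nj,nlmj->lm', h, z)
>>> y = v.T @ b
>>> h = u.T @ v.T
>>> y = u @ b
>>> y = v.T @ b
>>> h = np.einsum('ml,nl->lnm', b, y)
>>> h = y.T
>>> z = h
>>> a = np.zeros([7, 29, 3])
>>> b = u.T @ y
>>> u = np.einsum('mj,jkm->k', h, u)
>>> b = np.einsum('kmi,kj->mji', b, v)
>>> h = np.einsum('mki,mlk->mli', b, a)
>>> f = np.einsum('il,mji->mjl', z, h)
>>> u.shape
(7,)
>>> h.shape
(7, 29, 2)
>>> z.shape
(2, 3)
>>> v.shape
(2, 3)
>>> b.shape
(7, 3, 2)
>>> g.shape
(5, 11)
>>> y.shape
(3, 2)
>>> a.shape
(7, 29, 3)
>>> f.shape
(7, 29, 3)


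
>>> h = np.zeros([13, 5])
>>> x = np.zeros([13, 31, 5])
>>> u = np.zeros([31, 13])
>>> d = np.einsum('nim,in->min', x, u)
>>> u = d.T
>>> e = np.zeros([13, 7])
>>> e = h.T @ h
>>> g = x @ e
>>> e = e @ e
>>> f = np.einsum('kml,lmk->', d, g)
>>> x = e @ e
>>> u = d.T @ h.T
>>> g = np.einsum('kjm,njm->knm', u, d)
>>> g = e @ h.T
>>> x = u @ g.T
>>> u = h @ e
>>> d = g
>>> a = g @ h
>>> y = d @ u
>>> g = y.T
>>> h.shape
(13, 5)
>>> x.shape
(13, 31, 5)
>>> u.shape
(13, 5)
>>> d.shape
(5, 13)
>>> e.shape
(5, 5)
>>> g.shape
(5, 5)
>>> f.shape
()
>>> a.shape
(5, 5)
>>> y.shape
(5, 5)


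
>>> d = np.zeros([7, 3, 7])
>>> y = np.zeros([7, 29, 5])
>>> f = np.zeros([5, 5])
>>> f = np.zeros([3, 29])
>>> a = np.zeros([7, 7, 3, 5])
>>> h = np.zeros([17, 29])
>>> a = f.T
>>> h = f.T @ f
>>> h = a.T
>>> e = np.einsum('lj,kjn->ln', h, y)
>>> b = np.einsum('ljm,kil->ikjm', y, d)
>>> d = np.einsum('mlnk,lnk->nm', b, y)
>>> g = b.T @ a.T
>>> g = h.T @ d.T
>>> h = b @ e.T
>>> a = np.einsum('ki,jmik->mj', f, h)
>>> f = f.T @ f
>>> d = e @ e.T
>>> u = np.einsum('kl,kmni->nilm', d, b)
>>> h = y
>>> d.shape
(3, 3)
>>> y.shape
(7, 29, 5)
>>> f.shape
(29, 29)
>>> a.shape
(7, 3)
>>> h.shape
(7, 29, 5)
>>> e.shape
(3, 5)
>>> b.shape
(3, 7, 29, 5)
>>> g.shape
(29, 29)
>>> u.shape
(29, 5, 3, 7)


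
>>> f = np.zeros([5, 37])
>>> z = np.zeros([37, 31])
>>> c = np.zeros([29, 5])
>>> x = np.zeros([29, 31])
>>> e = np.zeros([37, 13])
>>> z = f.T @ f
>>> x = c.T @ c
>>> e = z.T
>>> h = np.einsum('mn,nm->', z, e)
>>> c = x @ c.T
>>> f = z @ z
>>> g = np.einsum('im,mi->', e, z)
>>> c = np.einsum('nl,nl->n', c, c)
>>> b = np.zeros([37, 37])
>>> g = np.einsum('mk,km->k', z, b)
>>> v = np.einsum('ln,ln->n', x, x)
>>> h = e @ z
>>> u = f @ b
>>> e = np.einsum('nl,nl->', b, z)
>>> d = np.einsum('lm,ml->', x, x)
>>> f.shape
(37, 37)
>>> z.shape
(37, 37)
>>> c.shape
(5,)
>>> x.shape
(5, 5)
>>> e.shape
()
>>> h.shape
(37, 37)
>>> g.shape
(37,)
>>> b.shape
(37, 37)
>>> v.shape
(5,)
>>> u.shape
(37, 37)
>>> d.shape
()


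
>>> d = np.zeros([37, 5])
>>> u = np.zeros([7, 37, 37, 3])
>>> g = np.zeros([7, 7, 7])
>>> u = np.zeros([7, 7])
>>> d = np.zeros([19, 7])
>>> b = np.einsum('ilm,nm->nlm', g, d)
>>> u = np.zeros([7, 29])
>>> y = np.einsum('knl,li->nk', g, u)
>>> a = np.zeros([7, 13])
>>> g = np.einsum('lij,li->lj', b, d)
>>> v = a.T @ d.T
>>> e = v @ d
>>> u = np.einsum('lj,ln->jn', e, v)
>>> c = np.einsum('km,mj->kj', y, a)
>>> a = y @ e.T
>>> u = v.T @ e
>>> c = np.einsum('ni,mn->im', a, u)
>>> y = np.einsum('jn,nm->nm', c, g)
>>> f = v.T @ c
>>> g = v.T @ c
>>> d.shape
(19, 7)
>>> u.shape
(19, 7)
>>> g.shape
(19, 19)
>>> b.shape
(19, 7, 7)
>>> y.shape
(19, 7)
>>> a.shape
(7, 13)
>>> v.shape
(13, 19)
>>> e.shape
(13, 7)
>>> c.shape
(13, 19)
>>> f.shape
(19, 19)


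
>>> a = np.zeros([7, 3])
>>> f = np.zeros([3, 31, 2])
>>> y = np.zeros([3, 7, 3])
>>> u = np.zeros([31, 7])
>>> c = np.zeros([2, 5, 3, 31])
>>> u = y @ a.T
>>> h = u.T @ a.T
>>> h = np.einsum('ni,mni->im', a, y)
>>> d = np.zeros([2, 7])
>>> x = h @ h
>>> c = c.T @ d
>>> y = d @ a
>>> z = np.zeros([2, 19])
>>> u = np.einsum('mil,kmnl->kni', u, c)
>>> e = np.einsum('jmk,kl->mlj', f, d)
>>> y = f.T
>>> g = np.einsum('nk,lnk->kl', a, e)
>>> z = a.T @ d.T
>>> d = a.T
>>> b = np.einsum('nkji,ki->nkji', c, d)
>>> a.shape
(7, 3)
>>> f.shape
(3, 31, 2)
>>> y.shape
(2, 31, 3)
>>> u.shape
(31, 5, 7)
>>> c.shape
(31, 3, 5, 7)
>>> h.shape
(3, 3)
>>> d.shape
(3, 7)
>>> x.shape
(3, 3)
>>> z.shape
(3, 2)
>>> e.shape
(31, 7, 3)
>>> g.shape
(3, 31)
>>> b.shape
(31, 3, 5, 7)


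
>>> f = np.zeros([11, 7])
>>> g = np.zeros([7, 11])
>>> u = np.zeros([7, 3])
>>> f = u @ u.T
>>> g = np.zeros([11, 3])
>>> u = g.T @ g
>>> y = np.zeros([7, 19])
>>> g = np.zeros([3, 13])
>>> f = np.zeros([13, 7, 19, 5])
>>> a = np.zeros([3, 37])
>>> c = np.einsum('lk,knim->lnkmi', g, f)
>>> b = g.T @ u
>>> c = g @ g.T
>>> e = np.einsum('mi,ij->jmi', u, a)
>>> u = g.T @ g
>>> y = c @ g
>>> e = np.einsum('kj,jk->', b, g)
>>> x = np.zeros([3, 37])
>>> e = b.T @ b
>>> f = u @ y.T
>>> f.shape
(13, 3)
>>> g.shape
(3, 13)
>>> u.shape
(13, 13)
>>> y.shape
(3, 13)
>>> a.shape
(3, 37)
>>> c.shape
(3, 3)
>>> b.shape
(13, 3)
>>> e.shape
(3, 3)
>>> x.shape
(3, 37)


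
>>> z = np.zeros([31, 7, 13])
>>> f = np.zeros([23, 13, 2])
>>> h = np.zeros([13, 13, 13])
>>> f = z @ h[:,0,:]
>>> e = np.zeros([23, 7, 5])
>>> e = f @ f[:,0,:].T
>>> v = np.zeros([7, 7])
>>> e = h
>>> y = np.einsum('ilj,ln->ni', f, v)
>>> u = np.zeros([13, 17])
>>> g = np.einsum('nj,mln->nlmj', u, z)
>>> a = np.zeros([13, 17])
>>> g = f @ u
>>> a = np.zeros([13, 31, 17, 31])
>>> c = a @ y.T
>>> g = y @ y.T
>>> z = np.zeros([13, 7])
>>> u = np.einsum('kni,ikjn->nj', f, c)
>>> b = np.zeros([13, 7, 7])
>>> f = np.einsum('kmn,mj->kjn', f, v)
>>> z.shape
(13, 7)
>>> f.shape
(31, 7, 13)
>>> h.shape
(13, 13, 13)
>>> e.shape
(13, 13, 13)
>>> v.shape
(7, 7)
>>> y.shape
(7, 31)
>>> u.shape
(7, 17)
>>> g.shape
(7, 7)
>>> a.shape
(13, 31, 17, 31)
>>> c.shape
(13, 31, 17, 7)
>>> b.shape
(13, 7, 7)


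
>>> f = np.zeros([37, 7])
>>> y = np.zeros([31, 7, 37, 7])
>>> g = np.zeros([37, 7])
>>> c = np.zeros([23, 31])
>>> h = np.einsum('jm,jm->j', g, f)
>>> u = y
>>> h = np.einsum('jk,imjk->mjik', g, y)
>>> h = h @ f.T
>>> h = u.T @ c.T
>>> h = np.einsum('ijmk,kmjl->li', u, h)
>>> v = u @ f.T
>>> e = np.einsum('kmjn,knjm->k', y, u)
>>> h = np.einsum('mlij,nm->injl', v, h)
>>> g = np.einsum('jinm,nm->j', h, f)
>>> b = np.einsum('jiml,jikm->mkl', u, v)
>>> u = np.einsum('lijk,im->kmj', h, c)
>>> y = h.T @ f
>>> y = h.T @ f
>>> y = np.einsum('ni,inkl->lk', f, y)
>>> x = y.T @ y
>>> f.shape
(37, 7)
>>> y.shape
(7, 23)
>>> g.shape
(37,)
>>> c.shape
(23, 31)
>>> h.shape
(37, 23, 37, 7)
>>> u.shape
(7, 31, 37)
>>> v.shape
(31, 7, 37, 37)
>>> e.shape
(31,)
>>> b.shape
(37, 37, 7)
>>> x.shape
(23, 23)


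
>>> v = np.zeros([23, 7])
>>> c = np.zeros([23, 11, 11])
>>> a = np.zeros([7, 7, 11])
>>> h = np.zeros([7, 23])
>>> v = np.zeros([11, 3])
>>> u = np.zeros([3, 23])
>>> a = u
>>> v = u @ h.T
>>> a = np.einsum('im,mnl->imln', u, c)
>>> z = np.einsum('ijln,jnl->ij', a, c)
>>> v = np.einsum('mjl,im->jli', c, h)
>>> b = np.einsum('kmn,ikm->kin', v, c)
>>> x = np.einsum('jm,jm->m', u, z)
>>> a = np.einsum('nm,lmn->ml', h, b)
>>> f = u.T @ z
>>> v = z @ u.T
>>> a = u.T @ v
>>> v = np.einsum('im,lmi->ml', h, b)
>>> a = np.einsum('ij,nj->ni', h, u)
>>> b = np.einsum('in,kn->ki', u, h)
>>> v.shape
(23, 11)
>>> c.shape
(23, 11, 11)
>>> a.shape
(3, 7)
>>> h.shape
(7, 23)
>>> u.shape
(3, 23)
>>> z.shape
(3, 23)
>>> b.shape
(7, 3)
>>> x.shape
(23,)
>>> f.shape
(23, 23)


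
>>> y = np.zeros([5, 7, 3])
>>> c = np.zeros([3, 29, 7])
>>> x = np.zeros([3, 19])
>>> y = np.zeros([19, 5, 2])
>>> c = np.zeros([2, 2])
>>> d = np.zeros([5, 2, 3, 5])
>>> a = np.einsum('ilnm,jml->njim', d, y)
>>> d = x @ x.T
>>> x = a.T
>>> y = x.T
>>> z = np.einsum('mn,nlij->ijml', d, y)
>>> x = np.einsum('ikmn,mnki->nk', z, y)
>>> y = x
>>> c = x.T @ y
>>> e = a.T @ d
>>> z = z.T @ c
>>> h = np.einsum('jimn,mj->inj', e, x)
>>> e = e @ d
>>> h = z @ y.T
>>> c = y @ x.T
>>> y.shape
(19, 5)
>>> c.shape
(19, 19)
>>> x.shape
(19, 5)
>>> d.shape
(3, 3)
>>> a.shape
(3, 19, 5, 5)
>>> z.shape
(19, 3, 5, 5)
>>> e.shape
(5, 5, 19, 3)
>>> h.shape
(19, 3, 5, 19)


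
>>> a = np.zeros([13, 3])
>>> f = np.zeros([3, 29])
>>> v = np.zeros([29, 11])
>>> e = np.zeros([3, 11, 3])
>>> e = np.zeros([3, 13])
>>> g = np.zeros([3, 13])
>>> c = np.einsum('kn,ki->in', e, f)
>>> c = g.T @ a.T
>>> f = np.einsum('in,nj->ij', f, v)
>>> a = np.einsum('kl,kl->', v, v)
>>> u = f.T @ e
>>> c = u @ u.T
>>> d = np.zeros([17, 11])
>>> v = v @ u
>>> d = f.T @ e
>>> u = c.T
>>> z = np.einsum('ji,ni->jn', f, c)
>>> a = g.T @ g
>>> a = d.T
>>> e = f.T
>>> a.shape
(13, 11)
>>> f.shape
(3, 11)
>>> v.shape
(29, 13)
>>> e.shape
(11, 3)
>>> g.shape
(3, 13)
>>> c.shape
(11, 11)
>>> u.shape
(11, 11)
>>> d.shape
(11, 13)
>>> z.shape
(3, 11)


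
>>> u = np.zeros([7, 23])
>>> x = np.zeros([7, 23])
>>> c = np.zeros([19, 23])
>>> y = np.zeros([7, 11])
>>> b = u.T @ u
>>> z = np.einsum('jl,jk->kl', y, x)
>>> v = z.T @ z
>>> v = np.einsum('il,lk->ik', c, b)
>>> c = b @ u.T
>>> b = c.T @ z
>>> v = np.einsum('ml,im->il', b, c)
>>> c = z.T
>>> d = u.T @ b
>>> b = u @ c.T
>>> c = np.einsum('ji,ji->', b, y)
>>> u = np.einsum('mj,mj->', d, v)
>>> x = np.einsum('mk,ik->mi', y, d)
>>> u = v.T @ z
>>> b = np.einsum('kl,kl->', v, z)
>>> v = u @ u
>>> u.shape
(11, 11)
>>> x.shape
(7, 23)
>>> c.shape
()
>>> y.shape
(7, 11)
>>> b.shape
()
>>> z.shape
(23, 11)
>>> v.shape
(11, 11)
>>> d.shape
(23, 11)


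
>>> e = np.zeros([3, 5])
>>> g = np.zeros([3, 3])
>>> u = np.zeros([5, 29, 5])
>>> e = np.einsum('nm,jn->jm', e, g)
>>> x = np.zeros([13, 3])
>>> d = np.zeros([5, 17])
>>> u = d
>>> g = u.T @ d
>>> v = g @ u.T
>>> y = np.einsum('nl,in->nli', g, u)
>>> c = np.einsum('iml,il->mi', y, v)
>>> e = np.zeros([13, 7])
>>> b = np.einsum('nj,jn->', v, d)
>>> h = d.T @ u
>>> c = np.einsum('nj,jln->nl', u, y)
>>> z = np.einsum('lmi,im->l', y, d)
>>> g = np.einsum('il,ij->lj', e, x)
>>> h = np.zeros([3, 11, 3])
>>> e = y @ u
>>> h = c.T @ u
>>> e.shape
(17, 17, 17)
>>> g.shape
(7, 3)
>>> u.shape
(5, 17)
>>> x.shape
(13, 3)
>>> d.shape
(5, 17)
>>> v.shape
(17, 5)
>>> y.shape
(17, 17, 5)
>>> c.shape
(5, 17)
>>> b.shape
()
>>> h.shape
(17, 17)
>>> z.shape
(17,)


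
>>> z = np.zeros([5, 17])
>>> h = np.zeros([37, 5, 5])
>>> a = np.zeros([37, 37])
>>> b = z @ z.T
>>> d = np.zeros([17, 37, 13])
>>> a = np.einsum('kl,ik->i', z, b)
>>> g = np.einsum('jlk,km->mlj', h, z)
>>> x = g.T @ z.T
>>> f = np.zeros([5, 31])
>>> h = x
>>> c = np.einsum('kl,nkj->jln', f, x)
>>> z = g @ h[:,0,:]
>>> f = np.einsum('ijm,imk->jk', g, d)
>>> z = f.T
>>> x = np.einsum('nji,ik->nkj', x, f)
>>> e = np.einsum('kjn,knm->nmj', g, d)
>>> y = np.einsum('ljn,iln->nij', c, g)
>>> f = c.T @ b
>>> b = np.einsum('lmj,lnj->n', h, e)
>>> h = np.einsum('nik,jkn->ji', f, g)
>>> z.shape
(13, 5)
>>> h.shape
(17, 31)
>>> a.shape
(5,)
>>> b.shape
(13,)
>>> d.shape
(17, 37, 13)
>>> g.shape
(17, 5, 37)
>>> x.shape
(37, 13, 5)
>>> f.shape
(37, 31, 5)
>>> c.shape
(5, 31, 37)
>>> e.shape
(37, 13, 5)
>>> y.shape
(37, 17, 31)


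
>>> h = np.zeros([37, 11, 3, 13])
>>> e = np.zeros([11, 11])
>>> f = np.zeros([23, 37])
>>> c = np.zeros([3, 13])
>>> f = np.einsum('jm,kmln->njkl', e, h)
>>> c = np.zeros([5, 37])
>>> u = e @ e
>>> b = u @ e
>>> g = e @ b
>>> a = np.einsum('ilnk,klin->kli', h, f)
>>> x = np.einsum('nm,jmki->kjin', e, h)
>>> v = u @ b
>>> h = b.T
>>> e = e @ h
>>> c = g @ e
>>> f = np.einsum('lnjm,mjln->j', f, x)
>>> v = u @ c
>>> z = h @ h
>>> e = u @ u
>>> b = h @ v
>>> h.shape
(11, 11)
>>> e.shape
(11, 11)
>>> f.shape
(37,)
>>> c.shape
(11, 11)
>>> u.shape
(11, 11)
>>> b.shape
(11, 11)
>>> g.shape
(11, 11)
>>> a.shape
(13, 11, 37)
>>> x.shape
(3, 37, 13, 11)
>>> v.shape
(11, 11)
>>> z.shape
(11, 11)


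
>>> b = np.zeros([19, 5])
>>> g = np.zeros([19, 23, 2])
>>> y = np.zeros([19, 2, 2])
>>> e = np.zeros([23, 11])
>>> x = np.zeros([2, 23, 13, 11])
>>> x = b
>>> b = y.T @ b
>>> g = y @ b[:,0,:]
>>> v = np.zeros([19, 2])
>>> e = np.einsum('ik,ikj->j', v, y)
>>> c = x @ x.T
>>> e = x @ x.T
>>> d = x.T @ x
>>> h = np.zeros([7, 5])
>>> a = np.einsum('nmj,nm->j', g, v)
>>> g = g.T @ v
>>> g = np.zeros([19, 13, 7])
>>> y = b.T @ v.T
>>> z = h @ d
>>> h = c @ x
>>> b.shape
(2, 2, 5)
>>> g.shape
(19, 13, 7)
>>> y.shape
(5, 2, 19)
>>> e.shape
(19, 19)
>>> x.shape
(19, 5)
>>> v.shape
(19, 2)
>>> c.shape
(19, 19)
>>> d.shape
(5, 5)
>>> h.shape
(19, 5)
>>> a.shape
(5,)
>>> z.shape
(7, 5)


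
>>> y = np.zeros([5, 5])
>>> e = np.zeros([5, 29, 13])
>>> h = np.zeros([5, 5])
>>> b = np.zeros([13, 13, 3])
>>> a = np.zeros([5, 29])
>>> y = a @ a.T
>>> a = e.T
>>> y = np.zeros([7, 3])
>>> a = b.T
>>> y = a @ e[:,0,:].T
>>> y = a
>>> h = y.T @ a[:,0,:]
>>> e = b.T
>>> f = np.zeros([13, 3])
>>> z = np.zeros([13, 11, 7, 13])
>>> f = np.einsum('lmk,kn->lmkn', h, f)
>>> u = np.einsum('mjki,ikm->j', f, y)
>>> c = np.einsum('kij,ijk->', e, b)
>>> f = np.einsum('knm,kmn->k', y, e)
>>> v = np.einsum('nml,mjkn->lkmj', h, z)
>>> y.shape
(3, 13, 13)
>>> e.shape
(3, 13, 13)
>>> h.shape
(13, 13, 13)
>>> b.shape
(13, 13, 3)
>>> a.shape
(3, 13, 13)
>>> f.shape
(3,)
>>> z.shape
(13, 11, 7, 13)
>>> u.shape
(13,)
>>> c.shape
()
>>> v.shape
(13, 7, 13, 11)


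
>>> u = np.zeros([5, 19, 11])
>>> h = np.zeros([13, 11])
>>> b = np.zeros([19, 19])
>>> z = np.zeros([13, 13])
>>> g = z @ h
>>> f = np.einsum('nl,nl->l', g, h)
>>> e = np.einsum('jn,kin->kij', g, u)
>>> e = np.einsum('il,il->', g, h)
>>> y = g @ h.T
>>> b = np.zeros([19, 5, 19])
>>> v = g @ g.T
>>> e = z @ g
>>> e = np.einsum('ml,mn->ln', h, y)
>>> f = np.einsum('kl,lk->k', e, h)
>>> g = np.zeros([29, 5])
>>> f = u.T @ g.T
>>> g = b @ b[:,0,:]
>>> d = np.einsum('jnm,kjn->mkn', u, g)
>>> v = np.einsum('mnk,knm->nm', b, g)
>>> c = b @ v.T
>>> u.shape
(5, 19, 11)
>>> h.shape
(13, 11)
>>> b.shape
(19, 5, 19)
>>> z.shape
(13, 13)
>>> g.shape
(19, 5, 19)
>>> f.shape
(11, 19, 29)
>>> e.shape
(11, 13)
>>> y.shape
(13, 13)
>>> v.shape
(5, 19)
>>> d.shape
(11, 19, 19)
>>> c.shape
(19, 5, 5)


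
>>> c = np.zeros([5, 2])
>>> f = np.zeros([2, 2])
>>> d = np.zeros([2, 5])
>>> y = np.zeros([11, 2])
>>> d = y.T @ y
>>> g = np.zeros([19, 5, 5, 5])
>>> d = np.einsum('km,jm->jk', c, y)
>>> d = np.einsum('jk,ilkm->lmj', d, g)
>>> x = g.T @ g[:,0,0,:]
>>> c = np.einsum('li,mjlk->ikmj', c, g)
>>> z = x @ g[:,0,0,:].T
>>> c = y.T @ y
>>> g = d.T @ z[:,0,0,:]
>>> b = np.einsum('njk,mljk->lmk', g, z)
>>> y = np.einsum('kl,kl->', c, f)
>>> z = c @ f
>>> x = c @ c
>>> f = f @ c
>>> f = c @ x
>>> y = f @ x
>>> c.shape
(2, 2)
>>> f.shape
(2, 2)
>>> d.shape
(5, 5, 11)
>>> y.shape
(2, 2)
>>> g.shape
(11, 5, 19)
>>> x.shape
(2, 2)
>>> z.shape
(2, 2)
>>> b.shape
(5, 5, 19)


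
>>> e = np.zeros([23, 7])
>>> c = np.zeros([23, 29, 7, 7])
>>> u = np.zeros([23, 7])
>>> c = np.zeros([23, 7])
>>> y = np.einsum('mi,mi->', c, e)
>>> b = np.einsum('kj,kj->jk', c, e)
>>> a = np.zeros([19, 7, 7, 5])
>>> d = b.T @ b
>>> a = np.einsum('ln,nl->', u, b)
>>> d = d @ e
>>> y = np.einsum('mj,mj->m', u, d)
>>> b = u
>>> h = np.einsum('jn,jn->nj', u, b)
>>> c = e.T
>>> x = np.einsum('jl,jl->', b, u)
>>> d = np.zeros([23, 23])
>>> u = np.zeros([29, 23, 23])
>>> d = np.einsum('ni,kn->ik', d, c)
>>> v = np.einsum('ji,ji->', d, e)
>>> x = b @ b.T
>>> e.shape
(23, 7)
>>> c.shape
(7, 23)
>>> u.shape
(29, 23, 23)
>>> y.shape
(23,)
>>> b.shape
(23, 7)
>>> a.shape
()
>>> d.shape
(23, 7)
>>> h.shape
(7, 23)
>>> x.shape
(23, 23)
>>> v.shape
()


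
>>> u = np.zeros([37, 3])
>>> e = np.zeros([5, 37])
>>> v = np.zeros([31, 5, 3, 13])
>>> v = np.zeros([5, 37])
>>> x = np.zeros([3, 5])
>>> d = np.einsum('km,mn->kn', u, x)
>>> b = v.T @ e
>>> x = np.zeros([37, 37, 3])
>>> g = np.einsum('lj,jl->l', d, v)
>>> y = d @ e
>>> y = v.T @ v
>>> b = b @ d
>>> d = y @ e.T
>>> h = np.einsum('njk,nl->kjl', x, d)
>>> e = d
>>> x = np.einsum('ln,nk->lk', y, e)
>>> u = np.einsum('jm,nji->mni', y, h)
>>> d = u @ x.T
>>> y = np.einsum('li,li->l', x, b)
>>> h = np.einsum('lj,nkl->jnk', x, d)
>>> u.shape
(37, 3, 5)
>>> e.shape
(37, 5)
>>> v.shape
(5, 37)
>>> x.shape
(37, 5)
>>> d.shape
(37, 3, 37)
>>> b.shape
(37, 5)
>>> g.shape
(37,)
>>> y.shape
(37,)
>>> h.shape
(5, 37, 3)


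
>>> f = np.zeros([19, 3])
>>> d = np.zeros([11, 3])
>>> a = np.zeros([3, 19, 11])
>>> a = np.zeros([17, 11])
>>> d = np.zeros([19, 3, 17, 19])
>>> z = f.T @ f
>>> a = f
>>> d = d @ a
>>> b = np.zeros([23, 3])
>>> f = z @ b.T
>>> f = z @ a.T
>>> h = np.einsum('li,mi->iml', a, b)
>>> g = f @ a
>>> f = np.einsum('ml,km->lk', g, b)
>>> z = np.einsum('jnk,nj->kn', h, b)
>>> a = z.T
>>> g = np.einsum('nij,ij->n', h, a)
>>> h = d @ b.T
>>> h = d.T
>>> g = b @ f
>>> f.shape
(3, 23)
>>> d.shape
(19, 3, 17, 3)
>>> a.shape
(23, 19)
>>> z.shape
(19, 23)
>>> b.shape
(23, 3)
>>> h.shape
(3, 17, 3, 19)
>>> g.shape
(23, 23)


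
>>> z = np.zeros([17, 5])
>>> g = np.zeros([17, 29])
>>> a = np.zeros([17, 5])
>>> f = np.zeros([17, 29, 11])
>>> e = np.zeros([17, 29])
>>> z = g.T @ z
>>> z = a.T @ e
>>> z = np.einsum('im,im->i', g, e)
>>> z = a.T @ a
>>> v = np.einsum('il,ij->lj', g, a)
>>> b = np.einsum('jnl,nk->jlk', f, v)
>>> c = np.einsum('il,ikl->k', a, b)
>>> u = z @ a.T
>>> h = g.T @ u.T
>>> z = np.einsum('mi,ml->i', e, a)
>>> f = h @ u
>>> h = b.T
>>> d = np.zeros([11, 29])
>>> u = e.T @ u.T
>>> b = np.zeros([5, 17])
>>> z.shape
(29,)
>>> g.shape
(17, 29)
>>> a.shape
(17, 5)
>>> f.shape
(29, 17)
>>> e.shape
(17, 29)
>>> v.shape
(29, 5)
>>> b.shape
(5, 17)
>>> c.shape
(11,)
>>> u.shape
(29, 5)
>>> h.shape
(5, 11, 17)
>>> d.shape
(11, 29)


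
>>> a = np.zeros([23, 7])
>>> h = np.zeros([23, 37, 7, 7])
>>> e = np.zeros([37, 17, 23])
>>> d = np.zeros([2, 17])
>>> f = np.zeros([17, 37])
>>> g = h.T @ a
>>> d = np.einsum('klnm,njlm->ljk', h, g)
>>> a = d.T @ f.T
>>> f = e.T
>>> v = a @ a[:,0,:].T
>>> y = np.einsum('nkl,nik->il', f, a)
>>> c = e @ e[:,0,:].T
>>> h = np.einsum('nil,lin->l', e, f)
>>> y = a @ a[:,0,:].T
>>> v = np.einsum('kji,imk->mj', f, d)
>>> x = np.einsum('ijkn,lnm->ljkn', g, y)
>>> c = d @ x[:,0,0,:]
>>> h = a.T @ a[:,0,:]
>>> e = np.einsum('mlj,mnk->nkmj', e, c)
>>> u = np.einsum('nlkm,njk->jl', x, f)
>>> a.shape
(23, 7, 17)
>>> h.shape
(17, 7, 17)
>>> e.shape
(7, 7, 37, 23)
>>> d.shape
(37, 7, 23)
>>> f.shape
(23, 17, 37)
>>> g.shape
(7, 7, 37, 7)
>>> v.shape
(7, 17)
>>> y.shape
(23, 7, 23)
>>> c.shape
(37, 7, 7)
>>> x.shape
(23, 7, 37, 7)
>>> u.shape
(17, 7)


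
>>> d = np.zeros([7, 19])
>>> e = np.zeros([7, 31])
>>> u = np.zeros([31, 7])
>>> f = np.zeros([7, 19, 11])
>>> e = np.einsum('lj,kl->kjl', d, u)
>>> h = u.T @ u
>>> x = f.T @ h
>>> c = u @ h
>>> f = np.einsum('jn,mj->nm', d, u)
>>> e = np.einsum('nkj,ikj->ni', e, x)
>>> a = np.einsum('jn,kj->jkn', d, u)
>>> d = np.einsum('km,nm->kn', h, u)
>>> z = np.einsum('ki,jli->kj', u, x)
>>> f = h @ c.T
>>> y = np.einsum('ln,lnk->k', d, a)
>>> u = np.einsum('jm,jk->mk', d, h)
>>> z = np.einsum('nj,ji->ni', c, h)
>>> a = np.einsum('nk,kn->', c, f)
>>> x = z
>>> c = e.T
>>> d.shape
(7, 31)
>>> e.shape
(31, 11)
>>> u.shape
(31, 7)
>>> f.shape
(7, 31)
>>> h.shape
(7, 7)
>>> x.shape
(31, 7)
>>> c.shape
(11, 31)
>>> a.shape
()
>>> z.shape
(31, 7)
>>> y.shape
(19,)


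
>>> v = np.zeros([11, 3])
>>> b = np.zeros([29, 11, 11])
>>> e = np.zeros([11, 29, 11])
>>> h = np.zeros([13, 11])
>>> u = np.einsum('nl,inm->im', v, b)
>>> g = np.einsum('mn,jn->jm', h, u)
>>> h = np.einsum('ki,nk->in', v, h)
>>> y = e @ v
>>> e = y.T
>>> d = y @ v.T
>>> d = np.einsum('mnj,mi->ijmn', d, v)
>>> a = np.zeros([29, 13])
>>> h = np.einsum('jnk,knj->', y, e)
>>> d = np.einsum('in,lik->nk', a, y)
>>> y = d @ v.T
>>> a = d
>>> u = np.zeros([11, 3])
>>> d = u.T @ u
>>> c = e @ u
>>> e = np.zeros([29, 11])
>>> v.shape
(11, 3)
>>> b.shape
(29, 11, 11)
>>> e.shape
(29, 11)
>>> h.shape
()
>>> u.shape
(11, 3)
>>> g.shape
(29, 13)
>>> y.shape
(13, 11)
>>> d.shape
(3, 3)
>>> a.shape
(13, 3)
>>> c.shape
(3, 29, 3)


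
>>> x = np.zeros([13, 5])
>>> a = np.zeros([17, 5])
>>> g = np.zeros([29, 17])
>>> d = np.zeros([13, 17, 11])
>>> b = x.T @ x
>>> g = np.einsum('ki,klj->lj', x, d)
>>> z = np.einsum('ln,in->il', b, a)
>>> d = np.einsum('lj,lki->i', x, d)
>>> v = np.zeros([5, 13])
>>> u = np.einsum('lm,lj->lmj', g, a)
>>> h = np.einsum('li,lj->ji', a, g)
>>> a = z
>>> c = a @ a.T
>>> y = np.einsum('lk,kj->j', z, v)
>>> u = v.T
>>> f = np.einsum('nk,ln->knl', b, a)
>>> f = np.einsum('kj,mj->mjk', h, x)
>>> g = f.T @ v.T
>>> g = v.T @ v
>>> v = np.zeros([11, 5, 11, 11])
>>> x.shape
(13, 5)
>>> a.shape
(17, 5)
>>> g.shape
(13, 13)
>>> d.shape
(11,)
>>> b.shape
(5, 5)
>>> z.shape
(17, 5)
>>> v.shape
(11, 5, 11, 11)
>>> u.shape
(13, 5)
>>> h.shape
(11, 5)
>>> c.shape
(17, 17)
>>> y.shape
(13,)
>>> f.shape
(13, 5, 11)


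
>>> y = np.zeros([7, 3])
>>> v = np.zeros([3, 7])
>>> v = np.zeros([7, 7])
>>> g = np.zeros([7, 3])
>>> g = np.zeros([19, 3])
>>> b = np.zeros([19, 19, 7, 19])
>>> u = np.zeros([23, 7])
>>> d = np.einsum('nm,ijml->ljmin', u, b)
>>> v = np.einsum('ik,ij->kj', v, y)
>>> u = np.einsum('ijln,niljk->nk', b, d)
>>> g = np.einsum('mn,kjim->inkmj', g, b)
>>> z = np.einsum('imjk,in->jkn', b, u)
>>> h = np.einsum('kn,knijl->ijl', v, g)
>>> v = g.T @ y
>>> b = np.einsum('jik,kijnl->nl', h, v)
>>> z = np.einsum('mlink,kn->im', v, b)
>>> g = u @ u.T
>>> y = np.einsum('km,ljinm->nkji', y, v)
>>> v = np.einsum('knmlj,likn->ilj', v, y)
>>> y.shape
(3, 7, 19, 19)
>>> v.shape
(7, 3, 3)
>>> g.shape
(19, 19)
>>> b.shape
(3, 3)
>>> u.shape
(19, 23)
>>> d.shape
(19, 19, 7, 19, 23)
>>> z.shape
(19, 19)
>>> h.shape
(19, 19, 19)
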